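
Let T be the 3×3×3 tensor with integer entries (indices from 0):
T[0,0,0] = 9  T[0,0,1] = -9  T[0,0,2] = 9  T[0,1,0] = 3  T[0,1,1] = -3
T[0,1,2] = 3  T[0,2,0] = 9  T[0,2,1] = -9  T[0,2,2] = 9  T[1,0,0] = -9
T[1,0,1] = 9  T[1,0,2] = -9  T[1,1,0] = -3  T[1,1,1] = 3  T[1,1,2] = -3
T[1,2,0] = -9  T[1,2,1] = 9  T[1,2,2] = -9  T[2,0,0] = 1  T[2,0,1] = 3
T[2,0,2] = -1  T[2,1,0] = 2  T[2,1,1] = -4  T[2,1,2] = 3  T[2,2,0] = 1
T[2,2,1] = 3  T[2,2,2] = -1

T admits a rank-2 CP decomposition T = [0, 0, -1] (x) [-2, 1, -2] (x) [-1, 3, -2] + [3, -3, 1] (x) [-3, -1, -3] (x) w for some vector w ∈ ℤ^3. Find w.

w = [-1, 1, -1]

Subtract the known terms from T to get the rank-1 residual R = [3, -3, 1] (x) [-3, -1, -3] (x) w, so R[i,j,k] = a[i]·b[j]·w[k]. Pick indices with nonzero a[0]·b[0] = (3)·(-3) = -9. Only the fibre through (0,0,·) is needed: R[0,0,:] = T[0,0,:] − Σₗ aₗ[0]bₗ[0]cₗ = [9, -9, 9] − (0)·(-2)·[-1, 3, -2] = [9, -9, 9]. Then w[k] = R[0,0,k] / -9 for each k, giving w = [9, -9, 9] / -9 = [-1, 1, -1].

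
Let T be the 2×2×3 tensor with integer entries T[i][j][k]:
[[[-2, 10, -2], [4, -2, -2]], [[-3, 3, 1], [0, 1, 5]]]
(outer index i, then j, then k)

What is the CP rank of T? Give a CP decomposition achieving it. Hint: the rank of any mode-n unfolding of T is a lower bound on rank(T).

rank(T) = 3

Lower bound: in the mode-3 unfolding of T (rows indexed by k, columns by (i,j)) the 3×3 minor on rows k ∈ {0, 1, 2}, columns (i,j) ∈ {(0,0), (0,1), (1,1)} is det [[-2, 4, 0], [10, -2, 1], [-2, -2, 5]] = -192 ≠ 0, so that unfolding has rank ≥ 3 and hence rank(T) ≥ 3 (CP rank is at least every unfolding rank, though it can be larger).
Upper bound: T is a sum of 3 rank-1 terms, T = [0, 1] ⊗ [0, 1] ⊗ [0, 4, 4] + [2, -1] ⊗ [1, 1] ⊗ [1, 1, -1] + [2, 1] ⊗ [2, -1] ⊗ [-1, 2, 0] (written with every a and b primitive with positive leading entry and the scale carried by c; CP decompositions are not unique, and this one is verified by expanding entrywise), so rank(T) ≤ 3.
These bounds meet, so rank(T) = 3.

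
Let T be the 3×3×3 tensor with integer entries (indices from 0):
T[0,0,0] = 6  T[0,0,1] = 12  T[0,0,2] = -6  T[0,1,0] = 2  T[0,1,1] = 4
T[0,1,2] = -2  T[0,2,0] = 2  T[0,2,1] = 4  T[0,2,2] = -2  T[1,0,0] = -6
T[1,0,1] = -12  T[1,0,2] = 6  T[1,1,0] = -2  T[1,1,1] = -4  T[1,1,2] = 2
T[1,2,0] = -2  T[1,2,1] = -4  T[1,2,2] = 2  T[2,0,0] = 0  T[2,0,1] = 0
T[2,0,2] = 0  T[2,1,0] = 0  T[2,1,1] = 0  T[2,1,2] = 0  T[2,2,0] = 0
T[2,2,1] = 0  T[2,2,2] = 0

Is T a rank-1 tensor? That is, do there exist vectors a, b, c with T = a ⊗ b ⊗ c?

Yes

The mode-1 fibre T[:,0,0] = [6, -6, 0] gives a = [1, -1, 0] (primitive direction); the mode-2 fibre T[0,:,0] = [6, 2, 2] gives b = [3, 1, 1]; then c[k] = T[0,0,k] / (a[0]·b[0]) = [6, 12, -6] / 3 = [2, 4, -2].
Expanding [1, -1, 0] ⊗ [3, 1, 1] ⊗ [2, 4, -2] reproduces all 27 entries of T, so T = [1, -1, 0] ⊗ [3, 1, 1] ⊗ [2, 4, -2] and rank(T) ≤ 1.
Equivalently every frontal slice T[:,:,k] is c[k] times the rank-1 matrix [1, -1, 0] ⊗ [3, 1, 1]. So T has rank 1 (it is nonzero).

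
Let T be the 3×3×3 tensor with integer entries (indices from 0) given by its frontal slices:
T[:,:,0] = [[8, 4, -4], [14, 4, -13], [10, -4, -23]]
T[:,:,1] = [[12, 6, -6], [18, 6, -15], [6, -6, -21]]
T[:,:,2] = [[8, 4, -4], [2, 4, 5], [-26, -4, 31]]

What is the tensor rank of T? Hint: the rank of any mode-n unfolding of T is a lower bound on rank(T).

2

Lower bound: in the mode-1 unfolding of T (rows indexed by i, columns by (j,k)) the 2×2 minor on rows i ∈ {0, 1}, columns (j,k) ∈ {(0,0), (0,1)} is det [[8, 12], [14, 18]] = -24 ≠ 0, so that unfolding has rank ≥ 2 and hence rank(T) ≥ 2 (CP rank is at least every unfolding rank, though it can be larger).
Upper bound: with S_k = T[:,:,k], the two rank-1 terms a₁b₁ᵀ, a₂b₂ᵀ are the rank-1 members of the pencil x·S₀ + y·S₁.
The 2×2 minor of x·S₀ + y·S₁ on rows {0,1}, columns {0,1} is −24·x² − 60·xy − 36·y² = (-12)·(2·x + 3·y)(x + y), vanishing at (x:y) = (3:-2) and (1:-1).
M₁ = 3·S₀ − 2·S₁ = [[0, 0, 0], [6, 0, -9], [18, 0, -27]] = 3·(0, 1, 3)(2, 0, -3)ᵀ and M₂ = S₀ − S₁ = [[-4, -2, 2], [-4, -2, 2], [4, 2, -2]] = (-2)·(1, 1, -1)(2, 1, -1)ᵀ, so take a₁ = (0, 1, 3), b₁ = (2, 0, -3), a₂ = (1, 1, -1), b₂ = (2, 1, -1).
Each slice is an integer combination of E₁ = a₁b₁ᵀ and E₂ = a₂b₂ᵀ: S₀ = 3·E₁ + 4·E₂, S₁ = 3·E₁ + 6·E₂, S₂ = −3·E₁ + 4·E₂; reading off coefficients, c₁ = (3, 3, -3) and c₂ = (4, 6, 4).
Hence T = (0, 1, 3) ⊗ (2, 0, -3) ⊗ (3, 3, -3) + (1, 1, -1) ⊗ (2, 1, -1) ⊗ (4, 6, 4), so rank(T) ≤ 2.
These bounds meet, so rank(T) = 2.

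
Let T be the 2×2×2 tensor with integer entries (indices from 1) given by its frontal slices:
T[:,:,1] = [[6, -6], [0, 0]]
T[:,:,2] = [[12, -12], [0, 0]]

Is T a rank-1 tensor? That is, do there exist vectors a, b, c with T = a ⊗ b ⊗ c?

Yes

If T = a ⊗ b ⊗ c then every fibre of T is a multiple of the corresponding factor, so read the factors off the fibres through the nonzero entry T[1,1,1] = 6.
The mode-1 fibre T[:,1,1] = [6, 0] gives a = [1, 0] (primitive direction); the mode-2 fibre T[1,:,1] = [6, -6] gives b = [1, -1]; then c[k] = T[1,1,k] / (a[1]·b[1]) = [6, 12] / 1 = [6, 12].
Expanding [1, 0] ⊗ [1, -1] ⊗ [6, 12] reproduces all 8 entries of T, so T = [1, 0] ⊗ [1, -1] ⊗ [6, 12] and rank(T) ≤ 1.
Equivalently every frontal slice T[:,:,k] is c[k] times the rank-1 matrix [1, 0] ⊗ [1, -1]. So T has rank 1 (it is nonzero).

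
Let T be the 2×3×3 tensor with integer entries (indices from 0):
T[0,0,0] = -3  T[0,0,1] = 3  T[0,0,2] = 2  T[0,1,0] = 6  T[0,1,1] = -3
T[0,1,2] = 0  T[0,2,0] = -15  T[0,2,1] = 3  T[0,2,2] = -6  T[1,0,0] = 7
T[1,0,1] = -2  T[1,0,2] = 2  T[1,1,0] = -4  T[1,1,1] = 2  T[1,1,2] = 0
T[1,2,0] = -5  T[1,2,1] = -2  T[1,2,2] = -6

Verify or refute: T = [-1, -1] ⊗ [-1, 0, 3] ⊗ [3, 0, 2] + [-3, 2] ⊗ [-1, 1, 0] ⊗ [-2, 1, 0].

Reconstruct entry (0,2,0) from the claimed factors: Σₗ aₗ[0]bₗ[2]cₗ[0] = (-1)·(3)·(3) + (-3)·(0)·(-2) = -9, but T[0,2,0] = -15. The claim is false.

No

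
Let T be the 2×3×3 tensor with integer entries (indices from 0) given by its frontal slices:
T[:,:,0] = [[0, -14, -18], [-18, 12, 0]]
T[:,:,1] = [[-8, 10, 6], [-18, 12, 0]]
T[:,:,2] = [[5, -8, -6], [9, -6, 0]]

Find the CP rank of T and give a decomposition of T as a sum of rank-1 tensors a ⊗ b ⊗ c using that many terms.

rank(T) = 2

Lower bound: in the mode-1 unfolding of T (rows indexed by i, columns by (j,k)) the 2×2 minor on rows i ∈ {0, 1}, columns (j,k) ∈ {(0,0), (0,1)} is det [[0, -8], [-18, -18]] = -144 ≠ 0, so that unfolding has rank ≥ 2 and hence rank(T) ≥ 2 (CP rank is at least every unfolding rank, though it can be larger).
Upper bound: with S_k = T[:,:,k], the two rank-1 terms a₁b₁ᵀ, a₂b₂ᵀ are the rank-1 members of the pencil x·S₀ + y·S₁.
The 2×2 minor of x·S₀ + y·S₁ on rows {0,1}, columns {0,1} is −252·x² − 168·xy + 84·y² = (-84)·(3·x − y)(x + y), vanishing at (x:y) = (1:3) and (1:-1).
M₁ = S₀ + 3·S₁ = [[-24, 16, 0], [-72, 48, 0]] = (-8)·[1, 3][3, -2, 0]ᵀ and M₂ = S₀ − S₁ = [[8, -24, -24], [0, 0, 0]] = 8·[1, 0][1, -3, -3]ᵀ, so take a₁ = [1, 3], b₁ = [3, -2, 0], a₂ = [1, 0], b₂ = [1, -3, -3].
Each slice is an integer combination of E₁ = a₁b₁ᵀ and E₂ = a₂b₂ᵀ: S₀ = −2·E₁ + 6·E₂, S₁ = −2·E₁ − 2·E₂, S₂ = E₁ + 2·E₂; reading off coefficients, c₁ = [-2, -2, 1] and c₂ = [6, -2, 2].
Hence T = [1, 3] ⊗ [3, -2, 0] ⊗ [-2, -2, 1] + [1, 0] ⊗ [1, -3, -3] ⊗ [6, -2, 2], so rank(T) ≤ 2.
These bounds meet, so rank(T) = 2.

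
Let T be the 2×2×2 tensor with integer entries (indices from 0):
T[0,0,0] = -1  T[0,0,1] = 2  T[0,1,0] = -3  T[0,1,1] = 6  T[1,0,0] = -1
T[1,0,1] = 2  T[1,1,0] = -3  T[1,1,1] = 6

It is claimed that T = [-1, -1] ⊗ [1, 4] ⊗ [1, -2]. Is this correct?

Reconstruct entry (0,1,0) from the claimed factors: Σₗ aₗ[0]bₗ[1]cₗ[0] = (-1)·(4)·(1) = -4, but T[0,1,0] = -3. The claim is false.

No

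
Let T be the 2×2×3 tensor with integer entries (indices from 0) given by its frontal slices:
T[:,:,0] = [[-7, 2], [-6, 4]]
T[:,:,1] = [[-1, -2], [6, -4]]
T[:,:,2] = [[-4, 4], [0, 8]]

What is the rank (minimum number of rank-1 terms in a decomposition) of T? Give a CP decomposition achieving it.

rank(T) = 3

Lower bound: the mode-3 unfolding of T (rows indexed by k, columns by (i,j) = (0,0), (0,1), (1,0), (1,1)) is [[-7, 2, -6, 4], [-1, -2, 6, -4], [-4, 4, 0, 8]].
There the 3×3 minor on rows k ∈ {0, 1, 2}, columns (i,j) ∈ {(0,0), (0,1), (1,0)} is det [[-7, 2, -6], [-1, -2, 6], [-4, 4, 0]] = 192 ≠ 0, so this unfolding has rank ≥ 3; CP rank is at least every unfolding rank, so rank(T) ≥ 3. (Flattening ranks never certify an upper bound on CP rank; for that we must actually write T with 3 rank-1 terms.)
Upper bound: T is a sum of 3 rank-1 terms, T = [1, 0] ⊗ [1, 0] ⊗ [-4, -4, -4] + [1, 2] ⊗ [1, -2] ⊗ [-1, 1, -2] + [1, 2] ⊗ [1, 0] ⊗ [-2, 2, 2] (one valid choice — decompositions are not unique — normalised so each a, b is primitive with positive first nonzero entry; check it by expanding all entries), so rank(T) ≤ 3.
These bounds meet, so rank(T) = 3.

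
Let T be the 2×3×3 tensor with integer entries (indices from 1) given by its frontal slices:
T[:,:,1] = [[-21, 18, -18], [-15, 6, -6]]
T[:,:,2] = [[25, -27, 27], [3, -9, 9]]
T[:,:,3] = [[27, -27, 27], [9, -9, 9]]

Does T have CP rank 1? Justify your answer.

No

The mode-3 unfolding of T (rows indexed by k, columns by (i,j) = (1,1), (1,2), (1,3), (2,1), (2,2), (2,3)) is [[-21, 18, -18, -15, 6, -6], [25, -27, 27, 3, -9, 9], [27, -27, 27, 9, -9, 9]].
There the 2×2 minor on rows k ∈ {1, 2}, columns (i,j) ∈ {(1,1), (1,2)} is det [[-21, 18], [25, -27]] = 117 ≠ 0, so this unfolding has rank ≥ 2; CP rank is at least every unfolding rank, so rank(T) ≥ 2.
In particular rank(T) ≥ 2 > 1, so T is not rank-1.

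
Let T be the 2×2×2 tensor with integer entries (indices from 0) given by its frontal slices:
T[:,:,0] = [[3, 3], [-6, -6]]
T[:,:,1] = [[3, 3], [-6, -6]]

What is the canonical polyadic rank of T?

1

Lower bound: T ≠ 0 (e.g. T[0,0,0] = 3), so rank(T) ≥ 1.
Upper bound: if T = a ⊗ b ⊗ c then every fibre of T is a multiple of the corresponding factor, so read the factors off the fibres through the nonzero entry T[0,0,0] = 3.
The mode-1 fibre T[:,0,0] = [3, -6] gives a = [1, -2] (primitive direction); the mode-2 fibre T[0,:,0] = [3, 3] gives b = [1, 1]; then c[k] = T[0,0,k] / (a[0]·b[0]) = [3, 3] / 1 = [3, 3].
Expanding [1, -2] ⊗ [1, 1] ⊗ [3, 3] reproduces all 8 entries of T, so T = [1, -2] ⊗ [1, 1] ⊗ [3, 3] and rank(T) ≤ 1.
These bounds meet, so rank(T) = 1.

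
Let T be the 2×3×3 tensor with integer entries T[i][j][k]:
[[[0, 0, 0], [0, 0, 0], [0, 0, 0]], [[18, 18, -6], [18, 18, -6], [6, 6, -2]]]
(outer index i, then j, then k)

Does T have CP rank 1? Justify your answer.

Yes

If T = a ⊗ b ⊗ c then every fibre of T is a multiple of the corresponding factor, so read the factors off the fibres through the nonzero entry T[1,0,0] = 18.
The mode-1 fibre T[:,0,0] = [0, 18] gives a = [0, 1] (primitive direction); the mode-2 fibre T[1,:,0] = [18, 18, 6] gives b = [3, 3, 1]; then c[k] = T[1,0,k] / (a[1]·b[0]) = [18, 18, -6] / 3 = [6, 6, -2].
Expanding [0, 1] ⊗ [3, 3, 1] ⊗ [6, 6, -2] reproduces all 18 entries of T, so T = [0, 1] ⊗ [3, 3, 1] ⊗ [6, 6, -2] and rank(T) ≤ 1.
Equivalently every frontal slice T[:,:,k] is c[k] times the rank-1 matrix [0, 1] ⊗ [3, 3, 1]. So T has rank 1 (it is nonzero).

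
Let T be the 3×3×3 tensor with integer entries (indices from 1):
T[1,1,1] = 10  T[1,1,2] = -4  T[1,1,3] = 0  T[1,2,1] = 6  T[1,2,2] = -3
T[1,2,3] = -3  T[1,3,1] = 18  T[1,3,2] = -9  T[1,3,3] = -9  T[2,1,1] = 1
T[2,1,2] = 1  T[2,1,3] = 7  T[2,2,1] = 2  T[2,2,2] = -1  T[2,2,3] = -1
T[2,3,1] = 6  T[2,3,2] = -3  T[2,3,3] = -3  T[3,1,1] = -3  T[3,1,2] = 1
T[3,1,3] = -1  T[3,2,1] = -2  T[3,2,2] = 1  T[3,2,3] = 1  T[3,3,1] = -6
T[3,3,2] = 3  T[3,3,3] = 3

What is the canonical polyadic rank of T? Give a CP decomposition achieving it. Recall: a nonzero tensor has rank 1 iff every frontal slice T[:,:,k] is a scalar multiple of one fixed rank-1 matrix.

rank(T) = 2

Lower bound: in the mode-2 unfolding of T (rows indexed by j, columns by (i,k)) the 2×2 minor on rows j ∈ {1, 2}, columns (i,k) ∈ {(1,1), (1,2)} is det [[10, -4], [6, -3]] = -6 ≠ 0, so that unfolding has rank ≥ 2 and hence rank(T) ≥ 2 (CP rank is at least every unfolding rank, though it can be larger).
Upper bound: with S_k = T[:,:,k], the two rank-1 terms a₁b₁ᵀ, a₂b₂ᵀ are the rank-1 members of the pencil x·S₁ + y·S₂.
The 2×2 minor of x·S₁ + y·S₂ on rows {1,2}, columns {1,2} is 14·x² − 21·xy + 7·y² = 7·(2·x − y)(x − y), vanishing at (x:y) = (1:2) and (1:1).
M₁ = S₁ + 2·S₂ = [[2, 0, 0], [3, 0, 0], [-1, 0, 0]] = [2, 3, -1][1, 0, 0]ᵀ and M₂ = S₁ + S₂ = [[6, 3, 9], [2, 1, 3], [-2, -1, -3]] = [3, 1, -1][2, 1, 3]ᵀ, so take a₁ = [2, 3, -1], b₁ = [1, 0, 0], a₂ = [3, 1, -1], b₂ = [2, 1, 3].
Each slice is an integer combination of E₁ = a₁b₁ᵀ and E₂ = a₂b₂ᵀ: S₁ = −E₁ + 2·E₂, S₂ = E₁ − E₂, S₃ = 3·E₁ − E₂; reading off coefficients, c₁ = [-1, 1, 3] and c₂ = [2, -1, -1].
Hence T = [2, 3, -1] ∘ [1, 0, 0] ∘ [-1, 1, 3] + [3, 1, -1] ∘ [2, 1, 3] ∘ [2, -1, -1], so rank(T) ≤ 2.
These bounds meet, so rank(T) = 2.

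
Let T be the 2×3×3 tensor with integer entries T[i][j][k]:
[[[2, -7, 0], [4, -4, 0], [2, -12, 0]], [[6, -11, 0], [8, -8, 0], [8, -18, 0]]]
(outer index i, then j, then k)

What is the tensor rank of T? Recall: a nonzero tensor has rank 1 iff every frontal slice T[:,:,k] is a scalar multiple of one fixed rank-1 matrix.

Lower bound: in the mode-2 unfolding of T (rows indexed by j, columns by (i,k)) the 2×2 minor on rows j ∈ {0, 1}, columns (i,k) ∈ {(0,0), (0,1)} is det [[2, -7], [4, -4]] = 20 ≠ 0, so that unfolding has rank ≥ 2 and hence rank(T) ≥ 2 (CP rank is at least every unfolding rank, though it can be larger).
Upper bound: with S_k = T[:,:,k], the two rank-1 terms a₁b₁ᵀ, a₂b₂ᵀ are the rank-1 members of the pencil x·S₀ + y·S₁.
The 2×2 minor of x·S₀ + y·S₁ on rows {0,1}, columns {0,1} is −8·x² − 4·xy + 12·y² = (-4)·(2·x + 3·y)(x − y), vanishing at (x:y) = (3:-2) and (1:1).
M₁ = 3·S₀ − 2·S₁ = [[20, 20, 30], [40, 40, 60]] = 10·(1, 2)(2, 2, 3)ᵀ and M₂ = S₀ + S₁ = [[-5, 0, -10], [-5, 0, -10]] = (-5)·(1, 1)(1, 0, 2)ᵀ, so take a₁ = (1, 2), b₁ = (2, 2, 3), a₂ = (1, 1), b₂ = (1, 0, 2).
Each slice is an integer combination of E₁ = a₁b₁ᵀ and E₂ = a₂b₂ᵀ: S₀ = 2·E₁ − 2·E₂, S₁ = −2·E₁ − 3·E₂, S₂ = 0; reading off coefficients, c₁ = (2, -2, 0) and c₂ = (-2, -3, 0).
Hence T = (1, 2) ⊗ (2, 2, 3) ⊗ (2, -2, 0) + (1, 1) ⊗ (1, 0, 2) ⊗ (-2, -3, 0), so rank(T) ≤ 2.
These bounds meet, so rank(T) = 2.

2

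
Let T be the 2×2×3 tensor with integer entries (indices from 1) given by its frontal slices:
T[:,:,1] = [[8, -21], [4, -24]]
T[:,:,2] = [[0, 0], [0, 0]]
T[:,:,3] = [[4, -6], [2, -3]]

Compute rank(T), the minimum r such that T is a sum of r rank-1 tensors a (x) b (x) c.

2

Lower bound: the mode-3 unfolding of T (rows indexed by k, columns by (i,j) = (1,1), (1,2), (2,1), (2,2)) is [[8, -21, 4, -24], [0, 0, 0, 0], [4, -6, 2, -3]].
There the 2×2 minor on rows k ∈ {1, 3}, columns (i,j) ∈ {(1,1), (1,2)} is det [[8, -21], [4, -6]] = 36 ≠ 0, so this unfolding has rank ≥ 2; CP rank is at least every unfolding rank, so rank(T) ≥ 2. (This is only a lower bound: in general the CP rank may exceed every unfolding rank, so we still need to exhibit 2 rank-1 terms summing to T.)
Upper bound — finding two terms. Write S_k = T[:,:,k] for the frontal slices: S₁ = [[8, -21], [4, -24]], S₂ = [[0, 0], [0, 0]], S₃ = [[4, -6], [2, -3]].
If T = a₁ (x) b₁ (x) c₁ + a₂ (x) b₂ (x) c₂ then each S_k = c₁[k]·a₁b₁ᵀ + c₂[k]·a₂b₂ᵀ. S₁ and S₃ are linearly independent, so a₁b₁ᵀ and a₂b₂ᵀ must span the same plane of matrices: they are the rank-1 matrices of the form x·S₁ + y·S₃.
det(x·S₁ + y·S₃) is −108·x² − 54·xy = (-54)·(2·x + y)(x), vanishing at (x:y) = (1:-2) and (0:1).
M₁ = S₁ − 2·S₃ = [[0, -9], [0, -18]] = (-9)·[1, 2][0, 1]ᵀ and M₂ = S₃ = [[4, -6], [2, -3]] = [2, 1][2, -3]ᵀ, so take a₁ = [1, 2], b₁ = [0, 1], a₂ = [2, 1], b₂ = [2, -3].
Each slice is an integer combination of E₁ = a₁b₁ᵀ and E₂ = a₂b₂ᵀ: S₁ = −9·E₁ + 2·E₂, S₂ = 0, S₃ = E₂; reading off coefficients, c₁ = [-9, 0, 0] and c₂ = [2, 0, 1].
Hence T = [1, 2] (x) [0, 1] (x) [-9, 0, 0] + [2, 1] (x) [2, -3] (x) [2, 0, 1], so rank(T) ≤ 2.
These bounds meet, so rank(T) = 2.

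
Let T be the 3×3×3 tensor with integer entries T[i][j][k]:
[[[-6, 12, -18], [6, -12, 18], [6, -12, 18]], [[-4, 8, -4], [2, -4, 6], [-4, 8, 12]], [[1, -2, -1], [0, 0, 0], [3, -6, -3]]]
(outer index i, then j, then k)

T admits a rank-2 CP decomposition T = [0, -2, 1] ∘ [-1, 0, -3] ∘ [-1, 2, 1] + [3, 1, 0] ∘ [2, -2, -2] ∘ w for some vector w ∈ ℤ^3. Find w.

Subtract the known terms from T to get the rank-1 residual R = [3, 1, 0] ∘ [2, -2, -2] ∘ w, so R[i,j,k] = a[i]·b[j]·w[k]. Pick indices with nonzero a[0]·b[0] = (3)·(2) = 6. Only the fibre through (0,0,·) is needed: R[0,0,:] = T[0,0,:] − Σₗ aₗ[0]bₗ[0]cₗ = [-6, 12, -18] − (0)·(-1)·[-1, 2, 1] = [-6, 12, -18]. Then w[k] = R[0,0,k] / 6 for each k, giving w = [-6, 12, -18] / 6 = [-1, 2, -3].

w = [-1, 2, -3]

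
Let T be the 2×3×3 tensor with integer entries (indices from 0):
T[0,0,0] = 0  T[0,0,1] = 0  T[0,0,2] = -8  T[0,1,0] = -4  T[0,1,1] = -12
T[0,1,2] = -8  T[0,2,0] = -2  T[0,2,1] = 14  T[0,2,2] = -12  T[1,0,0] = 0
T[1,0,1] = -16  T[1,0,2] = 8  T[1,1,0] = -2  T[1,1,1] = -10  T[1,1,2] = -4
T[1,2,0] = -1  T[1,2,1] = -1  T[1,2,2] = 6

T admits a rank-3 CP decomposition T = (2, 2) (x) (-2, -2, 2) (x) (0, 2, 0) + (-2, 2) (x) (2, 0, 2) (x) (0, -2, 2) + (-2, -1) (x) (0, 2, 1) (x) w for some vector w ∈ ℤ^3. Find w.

Subtract the known terms from T to get the rank-1 residual R = (-2, -1) (x) (0, 2, 1) (x) w, so R[i,j,k] = a[i]·b[j]·w[k]. Pick indices with nonzero a[0]·b[1] = (-2)·(2) = -4. Only the fibre through (0,1,·) is needed: R[0,1,:] = T[0,1,:] − Σₗ aₗ[0]bₗ[1]cₗ = [-4, -12, -8] − (2)·(-2)·(0, 2, 0) − (-2)·(0)·(0, -2, 2) = [-4, -4, -8]. Then w[k] = R[0,1,k] / -4 for each k, giving w = [-4, -4, -8] / -4 = (1, 1, 2).

w = (1, 1, 2)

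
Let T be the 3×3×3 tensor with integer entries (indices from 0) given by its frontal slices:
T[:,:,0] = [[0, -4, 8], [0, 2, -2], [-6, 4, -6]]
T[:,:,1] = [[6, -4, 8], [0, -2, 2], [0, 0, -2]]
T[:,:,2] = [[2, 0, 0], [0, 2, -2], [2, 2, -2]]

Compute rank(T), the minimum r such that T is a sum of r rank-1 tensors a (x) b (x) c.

Lower bound: the mode-2 unfolding of T (rows indexed by j, columns by (i,k) = (0,0), (0,1), (0,2), (1,0), (1,1), (1,2), (2,0), (2,1), (2,2)) is [[0, 6, 2, 0, 0, 0, -6, 0, 2], [-4, -4, 0, 2, -2, 2, 4, 0, 2], [8, 8, 0, -2, 2, -2, -6, -2, -2]].
There the 3×3 minor on rows j ∈ {0, 1, 2}, columns (i,k) ∈ {(0,0), (0,1), (1,0)} is det [[0, 6, 0], [-4, -4, 2], [8, 8, -2]] = 48 ≠ 0, so this unfolding has rank ≥ 3; CP rank is at least every unfolding rank, so rank(T) ≥ 3. (This is only a lower bound: in general the CP rank may exceed every unfolding rank, so we still need to exhibit 3 rank-1 terms summing to T.)
Upper bound: T is a sum of 3 rank-1 terms, T = (0, 1, 1) (x) (0, 1, -1) (x) (2, -2, 2) + (1, 0, 1) (x) (1, 0, 0) (x) (-4, 2, 2) + (2, 0, -1) (x) (1, -1, 2) (x) (2, 2, 0) (one valid choice — decompositions are not unique — normalised so each a, b is primitive with positive first nonzero entry; check it by expanding all entries), so rank(T) ≤ 3.
These bounds meet, so rank(T) = 3.

3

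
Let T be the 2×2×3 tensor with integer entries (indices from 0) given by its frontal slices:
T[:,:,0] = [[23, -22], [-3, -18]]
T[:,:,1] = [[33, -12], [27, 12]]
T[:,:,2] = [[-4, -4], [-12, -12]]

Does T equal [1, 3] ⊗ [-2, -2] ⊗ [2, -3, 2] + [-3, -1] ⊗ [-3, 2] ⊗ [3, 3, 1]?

Reconstruct entry (0,0,2) from the claimed factors: Σₗ aₗ[0]bₗ[0]cₗ[2] = (1)·(-2)·(2) + (-3)·(-3)·(1) = 5, but T[0,0,2] = -4. The claim is false.

No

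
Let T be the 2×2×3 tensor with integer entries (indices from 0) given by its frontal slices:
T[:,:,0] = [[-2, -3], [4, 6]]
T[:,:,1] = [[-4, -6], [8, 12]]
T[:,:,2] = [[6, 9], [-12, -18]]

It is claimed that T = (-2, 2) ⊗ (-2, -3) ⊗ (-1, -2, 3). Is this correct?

Reconstruct entry (0,0,0) from the claimed factors: Σₗ aₗ[0]bₗ[0]cₗ[0] = (-2)·(-2)·(-1) = -4, but T[0,0,0] = -2. The claim is false.

No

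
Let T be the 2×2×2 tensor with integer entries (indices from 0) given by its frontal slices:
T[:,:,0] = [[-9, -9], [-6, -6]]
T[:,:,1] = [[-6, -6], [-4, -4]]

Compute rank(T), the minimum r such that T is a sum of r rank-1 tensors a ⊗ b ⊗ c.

1

Lower bound: T ≠ 0 (e.g. T[0,0,0] = -9), so rank(T) ≥ 1.
Upper bound: if T = a ⊗ b ⊗ c then every fibre of T is a multiple of the corresponding factor, so read the factors off the fibres through the nonzero entry T[0,0,0] = -9.
The mode-1 fibre T[:,0,0] = [-9, -6] gives a = [3, 2] (primitive direction); the mode-2 fibre T[0,:,0] = [-9, -9] gives b = [1, 1]; then c[k] = T[0,0,k] / (a[0]·b[0]) = [-9, -6] / 3 = [-3, -2].
Expanding [3, 2] ⊗ [1, 1] ⊗ [-3, -2] reproduces all 8 entries of T, so T = [3, 2] ⊗ [1, 1] ⊗ [-3, -2] and rank(T) ≤ 1.
These bounds meet, so rank(T) = 1.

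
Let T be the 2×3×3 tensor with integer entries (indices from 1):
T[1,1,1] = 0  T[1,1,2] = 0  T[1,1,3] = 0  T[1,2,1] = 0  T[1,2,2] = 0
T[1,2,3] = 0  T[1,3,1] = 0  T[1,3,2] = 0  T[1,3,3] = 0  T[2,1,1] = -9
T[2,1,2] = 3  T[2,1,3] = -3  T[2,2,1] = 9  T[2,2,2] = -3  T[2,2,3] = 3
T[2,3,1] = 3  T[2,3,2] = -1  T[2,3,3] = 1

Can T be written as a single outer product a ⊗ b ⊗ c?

If T = a ⊗ b ⊗ c then every fibre of T is a multiple of the corresponding factor, so read the factors off the fibres through the nonzero entry T[2,1,1] = -9.
The mode-1 fibre T[:,1,1] = [0, -9] gives a = (0, 1) (primitive direction); the mode-2 fibre T[2,:,1] = [-9, 9, 3] gives b = (3, -3, -1); then c[k] = T[2,1,k] / (a[2]·b[1]) = [-9, 3, -3] / 3 = (-3, 1, -1).
Expanding (0, 1) ⊗ (3, -3, -1) ⊗ (-3, 1, -1) reproduces all 18 entries of T, so T = (0, 1) ⊗ (3, -3, -1) ⊗ (-3, 1, -1) and rank(T) ≤ 1.
Equivalently every frontal slice T[:,:,k] is c[k] times the rank-1 matrix (0, 1) ⊗ (3, -3, -1). So T has rank 1 (it is nonzero).

Yes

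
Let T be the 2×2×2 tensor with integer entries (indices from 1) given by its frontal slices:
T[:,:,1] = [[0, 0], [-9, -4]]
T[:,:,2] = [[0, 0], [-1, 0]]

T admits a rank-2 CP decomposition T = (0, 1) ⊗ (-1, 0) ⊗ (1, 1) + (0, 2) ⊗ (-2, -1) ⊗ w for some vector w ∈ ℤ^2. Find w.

Subtract the known terms from T to get the rank-1 residual R = (0, 2) ⊗ (-2, -1) ⊗ w, so R[i,j,k] = a[i]·b[j]·w[k]. Pick indices with nonzero a[2]·b[1] = (2)·(-2) = -4. Only the fibre through (2,1,·) is needed: R[2,1,:] = T[2,1,:] − Σₗ aₗ[2]bₗ[1]cₗ = [-9, -1] − (1)·(-1)·(1, 1) = [-8, 0]. Then w[k] = R[2,1,k] / -4 for each k, giving w = [-8, 0] / -4 = (2, 0).

w = (2, 0)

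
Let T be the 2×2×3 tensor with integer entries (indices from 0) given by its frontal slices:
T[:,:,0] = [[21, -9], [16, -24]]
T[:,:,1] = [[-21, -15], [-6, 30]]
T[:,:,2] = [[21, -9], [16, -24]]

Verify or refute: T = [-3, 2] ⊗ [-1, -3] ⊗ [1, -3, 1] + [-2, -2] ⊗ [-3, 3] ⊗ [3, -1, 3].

No

Reconstruct entry (0,0,1) from the claimed factors: Σₗ aₗ[0]bₗ[0]cₗ[1] = (-3)·(-1)·(-3) + (-2)·(-3)·(-1) = -15, but T[0,0,1] = -21. The claim is false.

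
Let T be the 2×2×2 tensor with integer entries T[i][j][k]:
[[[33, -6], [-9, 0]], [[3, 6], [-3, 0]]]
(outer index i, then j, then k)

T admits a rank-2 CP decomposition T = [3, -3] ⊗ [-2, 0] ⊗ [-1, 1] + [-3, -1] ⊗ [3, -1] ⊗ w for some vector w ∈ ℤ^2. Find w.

Subtract the known terms from T to get the rank-1 residual R = [-3, -1] ⊗ [3, -1] ⊗ w, so R[i,j,k] = a[i]·b[j]·w[k]. Pick indices with nonzero a[0]·b[0] = (-3)·(3) = -9. Only the fibre through (0,0,·) is needed: R[0,0,:] = T[0,0,:] − Σₗ aₗ[0]bₗ[0]cₗ = [33, -6] − (3)·(-2)·[-1, 1] = [27, 0]. Then w[k] = R[0,0,k] / -9 for each k, giving w = [27, 0] / -9 = [-3, 0].

w = [-3, 0]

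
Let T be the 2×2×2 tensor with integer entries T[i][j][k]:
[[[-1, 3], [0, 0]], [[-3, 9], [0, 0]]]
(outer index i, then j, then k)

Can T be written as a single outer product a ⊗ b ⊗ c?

Yes

If T = a ⊗ b ⊗ c then every fibre of T is a multiple of the corresponding factor, so read the factors off the fibres through the nonzero entry T[0,0,0] = -1.
The mode-1 fibre T[:,0,0] = [-1, -3] gives a = (1, 3) (primitive direction); the mode-2 fibre T[0,:,0] = [-1, 0] gives b = (1, 0); then c[k] = T[0,0,k] / (a[0]·b[0]) = [-1, 3] / 1 = (-1, 3).
Expanding (1, 3) ⊗ (1, 0) ⊗ (-1, 3) reproduces all 8 entries of T, so T = (1, 3) ⊗ (1, 0) ⊗ (-1, 3) and rank(T) ≤ 1.
Equivalently every frontal slice T[:,:,k] is c[k] times the rank-1 matrix (1, 3) ⊗ (1, 0). So T has rank 1 (it is nonzero).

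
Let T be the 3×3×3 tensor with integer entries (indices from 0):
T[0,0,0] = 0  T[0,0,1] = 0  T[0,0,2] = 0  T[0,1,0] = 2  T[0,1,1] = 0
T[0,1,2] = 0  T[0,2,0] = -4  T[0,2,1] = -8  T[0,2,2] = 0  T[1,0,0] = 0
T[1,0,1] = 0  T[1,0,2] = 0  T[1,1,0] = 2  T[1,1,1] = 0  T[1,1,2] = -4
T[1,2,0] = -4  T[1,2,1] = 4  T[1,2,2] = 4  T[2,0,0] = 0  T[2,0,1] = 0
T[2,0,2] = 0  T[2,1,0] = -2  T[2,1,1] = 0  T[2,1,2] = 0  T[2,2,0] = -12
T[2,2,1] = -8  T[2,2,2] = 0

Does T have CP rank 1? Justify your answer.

No

The mode-1 unfolding of T (rows indexed by i, columns by (j,k) = (0,0), (0,1), (0,2), (1,0), (1,1), (1,2), (2,0), (2,1), (2,2)) is [[0, 0, 0, 2, 0, 0, -4, -8, 0], [0, 0, 0, 2, 0, -4, -4, 4, 4], [0, 0, 0, -2, 0, 0, -12, -8, 0]].
There the 3×3 minor on rows i ∈ {0, 1, 2}, columns (j,k) ∈ {(1,0), (1,2), (2,0)} is det [[2, 0, -4], [2, -4, -4], [-2, 0, -12]] = 128 ≠ 0, so this unfolding has rank ≥ 3; CP rank is at least every unfolding rank, so rank(T) ≥ 3.
In particular rank(T) ≥ 3 > 1, so T is not rank-1.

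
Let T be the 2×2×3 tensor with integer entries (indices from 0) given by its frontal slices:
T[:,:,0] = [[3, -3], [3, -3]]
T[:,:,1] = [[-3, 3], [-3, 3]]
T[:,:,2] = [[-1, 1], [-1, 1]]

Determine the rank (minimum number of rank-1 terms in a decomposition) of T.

Lower bound: T ≠ 0 (e.g. T[0,0,0] = 3), so rank(T) ≥ 1.
Upper bound: if T = a ⊗ b ⊗ c then every fibre of T is a multiple of the corresponding factor, so read the factors off the fibres through the nonzero entry T[0,0,0] = 3.
The mode-1 fibre T[:,0,0] = [3, 3] gives a = [1, 1] (primitive direction); the mode-2 fibre T[0,:,0] = [3, -3] gives b = [1, -1]; then c[k] = T[0,0,k] / (a[0]·b[0]) = [3, -3, -1] / 1 = [3, -3, -1].
Expanding [1, 1] ⊗ [1, -1] ⊗ [3, -3, -1] reproduces all 12 entries of T, so T = [1, 1] ⊗ [1, -1] ⊗ [3, -3, -1] and rank(T) ≤ 1.
These bounds meet, so rank(T) = 1.

1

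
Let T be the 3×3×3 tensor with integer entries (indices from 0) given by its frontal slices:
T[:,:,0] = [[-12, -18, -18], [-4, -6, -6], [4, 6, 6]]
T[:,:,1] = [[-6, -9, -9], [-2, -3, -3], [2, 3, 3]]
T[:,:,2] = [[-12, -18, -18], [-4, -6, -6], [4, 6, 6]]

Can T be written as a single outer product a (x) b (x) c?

If T = a (x) b (x) c then every fibre of T is a multiple of the corresponding factor, so read the factors off the fibres through the nonzero entry T[0,0,0] = -12.
The mode-1 fibre T[:,0,0] = [-12, -4, 4] gives a = [3, 1, -1] (primitive direction); the mode-2 fibre T[0,:,0] = [-12, -18, -18] gives b = [2, 3, 3]; then c[k] = T[0,0,k] / (a[0]·b[0]) = [-12, -6, -12] / 6 = [-2, -1, -2].
Expanding [3, 1, -1] (x) [2, 3, 3] (x) [-2, -1, -2] reproduces all 27 entries of T, so T = [3, 1, -1] (x) [2, 3, 3] (x) [-2, -1, -2] and rank(T) ≤ 1.
Equivalently every frontal slice T[:,:,k] is c[k] times the rank-1 matrix [3, 1, -1] (x) [2, 3, 3]. So T has rank 1 (it is nonzero).

Yes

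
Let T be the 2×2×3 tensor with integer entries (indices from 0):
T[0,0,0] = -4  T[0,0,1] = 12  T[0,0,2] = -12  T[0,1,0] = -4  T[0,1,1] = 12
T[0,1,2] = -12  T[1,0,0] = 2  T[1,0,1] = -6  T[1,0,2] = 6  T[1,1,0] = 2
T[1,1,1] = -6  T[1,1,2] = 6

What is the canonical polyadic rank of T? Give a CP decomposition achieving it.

Lower bound: T ≠ 0 (e.g. T[0,0,0] = -4), so rank(T) ≥ 1.
Upper bound: if T = a ⊗ b ⊗ c then every fibre of T is a multiple of the corresponding factor, so read the factors off the fibres through the nonzero entry T[0,0,0] = -4.
The mode-1 fibre T[:,0,0] = [-4, 2] gives a = [2, -1] (primitive direction); the mode-2 fibre T[0,:,0] = [-4, -4] gives b = [1, 1]; then c[k] = T[0,0,k] / (a[0]·b[0]) = [-4, 12, -12] / 2 = [-2, 6, -6].
Expanding [2, -1] ⊗ [1, 1] ⊗ [-2, 6, -6] reproduces all 12 entries of T, so T = [2, -1] ⊗ [1, 1] ⊗ [-2, 6, -6] and rank(T) ≤ 1.
These bounds meet, so rank(T) = 1.

rank(T) = 1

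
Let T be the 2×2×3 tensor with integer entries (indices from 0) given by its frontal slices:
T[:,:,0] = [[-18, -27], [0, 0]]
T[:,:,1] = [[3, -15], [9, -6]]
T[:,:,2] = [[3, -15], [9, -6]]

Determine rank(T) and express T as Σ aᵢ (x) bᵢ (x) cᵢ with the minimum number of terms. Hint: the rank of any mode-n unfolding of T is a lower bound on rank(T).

Lower bound: the mode-1 unfolding of T (rows indexed by i, columns by (j,k) = (0,0), (0,1), (0,2), (1,0), (1,1), (1,2)) is [[-18, 3, 3, -27, -15, -15], [0, 9, 9, 0, -6, -6]].
There the 2×2 minor on rows i ∈ {0, 1}, columns (j,k) ∈ {(0,0), (0,1)} is det [[-18, 3], [0, 9]] = -162 ≠ 0, so this unfolding has rank ≥ 2; CP rank is at least every unfolding rank, so rank(T) ≥ 2. (This is only a lower bound: in general the CP rank may exceed every unfolding rank, so we still need to exhibit 2 rank-1 terms summing to T.)
Upper bound — finding two terms. Write S_k = T[:,:,k] for the frontal slices: S₀ = [[-18, -27], [0, 0]], S₁ = [[3, -15], [9, -6]], S₂ = [[3, -15], [9, -6]].
If T = a₁ (x) b₁ (x) c₁ + a₂ (x) b₂ (x) c₂ then each S_k = c₁[k]·a₁b₁ᵀ + c₂[k]·a₂b₂ᵀ. S₀ and S₁ are linearly independent, so a₁b₁ᵀ and a₂b₂ᵀ must span the same plane of matrices: they are the rank-1 matrices of the form x·S₀ + y·S₁.
det(x·S₀ + y·S₁) is 351·xy + 117·y² = 117·(y)(3·x + y), vanishing at (x:y) = (1:0) and (1:-3).
M₁ = S₀ = [[-18, -27], [0, 0]] = (-9)·(1, 0)(2, 3)ᵀ and M₂ = S₀ − 3·S₁ = [[-27, 18], [-27, 18]] = (-9)·(1, 1)(3, -2)ᵀ, so take a₁ = (1, 0), b₁ = (2, 3), a₂ = (1, 1), b₂ = (3, -2).
Each slice is an integer combination of E₁ = a₁b₁ᵀ and E₂ = a₂b₂ᵀ: S₀ = −9·E₁, S₁ = −3·E₁ + 3·E₂, S₂ = −3·E₁ + 3·E₂; reading off coefficients, c₁ = (-9, -3, -3) and c₂ = (0, 3, 3).
Hence T = (1, 0) (x) (2, 3) (x) (-9, -3, -3) + (1, 1) (x) (3, -2) (x) (0, 3, 3), so rank(T) ≤ 2.
These bounds meet, so rank(T) = 2.
Check entry T[1,1,2] = -6: (0)·(3)·(-3) + (1)·(-2)·(3) = -6.

rank(T) = 2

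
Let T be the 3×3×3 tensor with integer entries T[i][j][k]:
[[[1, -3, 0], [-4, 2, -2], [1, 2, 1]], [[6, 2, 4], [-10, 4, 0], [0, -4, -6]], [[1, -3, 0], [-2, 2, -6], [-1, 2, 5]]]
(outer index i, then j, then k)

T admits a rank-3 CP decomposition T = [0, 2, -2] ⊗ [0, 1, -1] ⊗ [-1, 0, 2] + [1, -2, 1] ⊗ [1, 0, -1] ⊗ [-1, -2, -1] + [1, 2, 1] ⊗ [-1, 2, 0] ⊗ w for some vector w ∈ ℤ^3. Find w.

w = [-2, 1, -1]

Subtract the known terms from T to get the rank-1 residual R = [1, 2, 1] ⊗ [-1, 2, 0] ⊗ w, so R[i,j,k] = a[i]·b[j]·w[k]. Pick indices with nonzero a[0]·b[0] = (1)·(-1) = -1. Only the fibre through (0,0,·) is needed: R[0,0,:] = T[0,0,:] − Σₗ aₗ[0]bₗ[0]cₗ = [1, -3, 0] − (0)·(0)·[-1, 0, 2] − (1)·(1)·[-1, -2, -1] = [2, -1, 1]. Then w[k] = R[0,0,k] / -1 for each k, giving w = [2, -1, 1] / -1 = [-2, 1, -1].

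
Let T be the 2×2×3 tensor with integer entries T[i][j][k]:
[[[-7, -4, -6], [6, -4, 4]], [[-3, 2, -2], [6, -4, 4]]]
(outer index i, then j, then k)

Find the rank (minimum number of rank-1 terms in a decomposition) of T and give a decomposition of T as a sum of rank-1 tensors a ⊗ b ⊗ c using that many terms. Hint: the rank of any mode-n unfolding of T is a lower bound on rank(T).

rank(T) = 2

Lower bound: the mode-3 unfolding of T (rows indexed by k, columns by (i,j) = (0,0), (0,1), (1,0), (1,1)) is [[-7, 6, -3, 6], [-4, -4, 2, -4], [-6, 4, -2, 4]].
There the 2×2 minor on rows k ∈ {0, 1}, columns (i,j) ∈ {(0,0), (0,1)} is det [[-7, 6], [-4, -4]] = 52 ≠ 0, so this unfolding has rank ≥ 2; CP rank is at least every unfolding rank, so rank(T) ≥ 2. (This is only a lower bound: in general the CP rank may exceed every unfolding rank, so we still need to exhibit 2 rank-1 terms summing to T.)
Upper bound — finding two terms. Write S_k = T[:,:,k] for the frontal slices: S₀ = [[-7, 6], [-3, 6]], S₁ = [[-4, -4], [2, -4]], S₂ = [[-6, 4], [-2, 4]].
If T = a₁ ⊗ b₁ ⊗ c₁ + a₂ ⊗ b₂ ⊗ c₂ then each S_k = c₁[k]·a₁b₁ᵀ + c₂[k]·a₂b₂ᵀ. S₀ and S₁ are linearly independent, so a₁b₁ᵀ and a₂b₂ᵀ must span the same plane of matrices: they are the rank-1 matrices of the form x·S₀ + y·S₁.
det(x·S₀ + y·S₁) is −24·x² − 20·xy + 24·y² = (-4)·(2·x + 3·y)(3·x − 2·y), vanishing at (x:y) = (3:-2) and (2:3).
M₁ = 3·S₀ − 2·S₁ = [[-13, 26], [-13, 26]] = (-13)·[1, 1][1, -2]ᵀ and M₂ = 2·S₀ + 3·S₁ = [[-26, 0], [0, 0]] = (-26)·[1, 0][1, 0]ᵀ, so take a₁ = [1, 1], b₁ = [1, -2], a₂ = [1, 0], b₂ = [1, 0].
Each slice is an integer combination of E₁ = a₁b₁ᵀ and E₂ = a₂b₂ᵀ: S₀ = −3·E₁ − 4·E₂, S₁ = 2·E₁ − 6·E₂, S₂ = −2·E₁ − 4·E₂; reading off coefficients, c₁ = [-3, 2, -2] and c₂ = [-4, -6, -4].
Hence T = [1, 1] ⊗ [1, -2] ⊗ [-3, 2, -2] + [1, 0] ⊗ [1, 0] ⊗ [-4, -6, -4], so rank(T) ≤ 2.
These bounds meet, so rank(T) = 2.
Check entry T[1,0,1] = 2: (1)·(1)·(2) + (0)·(1)·(-6) = 2.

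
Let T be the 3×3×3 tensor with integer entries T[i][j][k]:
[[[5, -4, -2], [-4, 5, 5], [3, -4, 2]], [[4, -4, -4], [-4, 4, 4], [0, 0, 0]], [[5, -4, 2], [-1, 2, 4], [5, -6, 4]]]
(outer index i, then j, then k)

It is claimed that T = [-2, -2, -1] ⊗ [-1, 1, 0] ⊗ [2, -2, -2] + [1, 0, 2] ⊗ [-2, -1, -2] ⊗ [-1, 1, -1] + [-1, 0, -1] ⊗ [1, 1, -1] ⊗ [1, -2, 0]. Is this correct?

Reconstruct entrywise from the claimed factors. For example, T[1,0,0] = 4 and Σₗ aₗ[1]bₗ[0]cₗ[0] = (-2)·(-1)·(2) + (0)·(-2)·(-1) + (0)·(1)·(1) = 4; checking all 27 entries, every one matches. The claim holds.

Yes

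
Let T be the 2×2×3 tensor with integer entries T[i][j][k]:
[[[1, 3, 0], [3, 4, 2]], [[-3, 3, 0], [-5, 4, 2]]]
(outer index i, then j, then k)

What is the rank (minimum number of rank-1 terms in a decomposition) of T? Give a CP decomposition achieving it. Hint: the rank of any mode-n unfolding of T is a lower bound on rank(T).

rank(T) = 3

Lower bound: the mode-3 unfolding of T (rows indexed by k, columns by (i,j) = (0,0), (0,1), (1,0), (1,1)) is [[1, 3, -3, -5], [3, 4, 3, 4], [0, 2, 0, 2]].
There the 3×3 minor on rows k ∈ {0, 1, 2}, columns (i,j) ∈ {(0,0), (0,1), (1,0)} is det [[1, 3, -3], [3, 4, 3], [0, 2, 0]] = -24 ≠ 0, so this unfolding has rank ≥ 3; CP rank is at least every unfolding rank, so rank(T) ≥ 3. (This is only a lower bound: in general the CP rank may exceed every unfolding rank, so we still need to exhibit 3 rank-1 terms summing to T.)
Upper bound: T is a sum of 3 rank-1 terms, T = [1, -1] ⊗ [1, 2] ⊗ [2, 0, 0] + [1, 1] ⊗ [1, 1] ⊗ [-1, 2, -2] + [1, 1] ⊗ [1, 2] ⊗ [0, 1, 2] (written with every a and b primitive with positive leading entry and the scale carried by c; CP decompositions are not unique, and this one is verified by expanding entrywise), so rank(T) ≤ 3.
These bounds meet, so rank(T) = 3.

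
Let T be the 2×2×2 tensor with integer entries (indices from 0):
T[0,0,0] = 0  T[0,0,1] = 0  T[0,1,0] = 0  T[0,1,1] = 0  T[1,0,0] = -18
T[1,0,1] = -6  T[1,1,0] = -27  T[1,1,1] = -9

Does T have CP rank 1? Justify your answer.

If T = a ⊗ b ⊗ c then every fibre of T is a multiple of the corresponding factor, so read the factors off the fibres through the nonzero entry T[1,0,0] = -18.
The mode-1 fibre T[:,0,0] = [0, -18] gives a = [0, 1] (primitive direction); the mode-2 fibre T[1,:,0] = [-18, -27] gives b = [2, 3]; then c[k] = T[1,0,k] / (a[1]·b[0]) = [-18, -6] / 2 = [-9, -3].
Expanding [0, 1] ⊗ [2, 3] ⊗ [-9, -3] reproduces all 8 entries of T, so T = [0, 1] ⊗ [2, 3] ⊗ [-9, -3] and rank(T) ≤ 1.
Equivalently every frontal slice T[:,:,k] is c[k] times the rank-1 matrix [0, 1] ⊗ [2, 3]. So T has rank 1 (it is nonzero).

Yes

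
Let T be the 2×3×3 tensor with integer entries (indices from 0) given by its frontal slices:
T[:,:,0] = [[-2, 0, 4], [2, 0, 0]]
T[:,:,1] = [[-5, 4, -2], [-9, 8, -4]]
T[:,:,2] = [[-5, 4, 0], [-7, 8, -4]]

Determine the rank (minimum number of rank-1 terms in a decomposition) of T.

Lower bound: the mode-3 unfolding of T (rows indexed by k, columns by (i,j) = (0,0), (0,1), (0,2), (1,0), (1,1), (1,2)) is [[-2, 0, 4, 2, 0, 0], [-5, 4, -2, -9, 8, -4], [-5, 4, 0, -7, 8, -4]].
There the 3×3 minor on rows k ∈ {0, 1, 2}, columns (i,j) ∈ {(0,0), (0,1), (0,2)} is det [[-2, 0, 4], [-5, 4, -2], [-5, 4, 0]] = -16 ≠ 0, so this unfolding has rank ≥ 3; CP rank is at least every unfolding rank, so rank(T) ≥ 3. (Flattening ranks never certify an upper bound on CP rank; for that we must actually write T with 3 rank-1 terms.)
Upper bound: T is a sum of 3 rank-1 terms, T = [1, 0] ∘ [1, 0, -1] ∘ [-4, 0, -2] + [1, 1] ∘ [1, 0, 0] ∘ [2, -1, 1] + [1, 2] ∘ [2, -2, 1] ∘ [0, -2, -2] (written with every a and b primitive with positive leading entry and the scale carried by c; CP decompositions are not unique, and this one is verified by expanding entrywise), so rank(T) ≤ 3.
These bounds meet, so rank(T) = 3.

3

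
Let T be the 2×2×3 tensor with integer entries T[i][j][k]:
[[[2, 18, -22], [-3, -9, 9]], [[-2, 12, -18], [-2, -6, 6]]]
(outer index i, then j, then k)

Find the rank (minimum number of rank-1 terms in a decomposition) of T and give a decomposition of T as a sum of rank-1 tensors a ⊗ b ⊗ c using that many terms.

rank(T) = 2

Lower bound: the mode-2 unfolding of T (rows indexed by j, columns by (i,k) = (0,0), (0,1), (0,2), (1,0), (1,1), (1,2)) is [[2, 18, -22, -2, 12, -18], [-3, -9, 9, -2, -6, 6]].
There the 2×2 minor on rows j ∈ {0, 1}, columns (i,k) ∈ {(0,0), (0,1)} is det [[2, 18], [-3, -9]] = 36 ≠ 0, so this unfolding has rank ≥ 2; CP rank is at least every unfolding rank, so rank(T) ≥ 2. (Unfolding ranks only ever bound the CP rank from below — rank(T) can be strictly larger than all of them — so the matching upper bound has to come from an explicit 2-term decomposition.)
Upper bound — finding two terms. Write S_k = T[:,:,k] for the frontal slices: S₀ = [[2, -3], [-2, -2]], S₁ = [[18, -9], [12, -6]], S₂ = [[-22, 9], [-18, 6]].
If T = a₁ ⊗ b₁ ⊗ c₁ + a₂ ⊗ b₂ ⊗ c₂ then each S_k = c₁[k]·a₁b₁ᵀ + c₂[k]·a₂b₂ᵀ. S₀ and S₁ are linearly independent, so a₁b₁ᵀ and a₂b₂ᵀ must span the same plane of matrices: they are the rank-1 matrices of the form x·S₀ + y·S₁.
det(x·S₀ + y·S₁) is −10·x² − 30·xy = (-10)·(x + 3·y)(x), vanishing at (x:y) = (3:-1) and (0:1).
M₁ = 3·S₀ − S₁ = [[-12, 0], [-18, 0]] = (-6)·[2, 3][1, 0]ᵀ and M₂ = S₁ = [[18, -9], [12, -6]] = 3·[3, 2][2, -1]ᵀ, so take a₁ = [2, 3], b₁ = [1, 0], a₂ = [3, 2], b₂ = [2, -1].
Each slice is an integer combination of E₁ = a₁b₁ᵀ and E₂ = a₂b₂ᵀ: S₀ = −2·E₁ + E₂, S₁ = 3·E₂, S₂ = −2·E₁ − 3·E₂; reading off coefficients, c₁ = [-2, 0, -2] and c₂ = [1, 3, -3].
Hence T = [2, 3] ⊗ [1, 0] ⊗ [-2, 0, -2] + [3, 2] ⊗ [2, -1] ⊗ [1, 3, -3], so rank(T) ≤ 2.
These bounds meet, so rank(T) = 2.
Check entry T[0,1,0] = -3: (2)·(0)·(-2) + (3)·(-1)·(1) = -3.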